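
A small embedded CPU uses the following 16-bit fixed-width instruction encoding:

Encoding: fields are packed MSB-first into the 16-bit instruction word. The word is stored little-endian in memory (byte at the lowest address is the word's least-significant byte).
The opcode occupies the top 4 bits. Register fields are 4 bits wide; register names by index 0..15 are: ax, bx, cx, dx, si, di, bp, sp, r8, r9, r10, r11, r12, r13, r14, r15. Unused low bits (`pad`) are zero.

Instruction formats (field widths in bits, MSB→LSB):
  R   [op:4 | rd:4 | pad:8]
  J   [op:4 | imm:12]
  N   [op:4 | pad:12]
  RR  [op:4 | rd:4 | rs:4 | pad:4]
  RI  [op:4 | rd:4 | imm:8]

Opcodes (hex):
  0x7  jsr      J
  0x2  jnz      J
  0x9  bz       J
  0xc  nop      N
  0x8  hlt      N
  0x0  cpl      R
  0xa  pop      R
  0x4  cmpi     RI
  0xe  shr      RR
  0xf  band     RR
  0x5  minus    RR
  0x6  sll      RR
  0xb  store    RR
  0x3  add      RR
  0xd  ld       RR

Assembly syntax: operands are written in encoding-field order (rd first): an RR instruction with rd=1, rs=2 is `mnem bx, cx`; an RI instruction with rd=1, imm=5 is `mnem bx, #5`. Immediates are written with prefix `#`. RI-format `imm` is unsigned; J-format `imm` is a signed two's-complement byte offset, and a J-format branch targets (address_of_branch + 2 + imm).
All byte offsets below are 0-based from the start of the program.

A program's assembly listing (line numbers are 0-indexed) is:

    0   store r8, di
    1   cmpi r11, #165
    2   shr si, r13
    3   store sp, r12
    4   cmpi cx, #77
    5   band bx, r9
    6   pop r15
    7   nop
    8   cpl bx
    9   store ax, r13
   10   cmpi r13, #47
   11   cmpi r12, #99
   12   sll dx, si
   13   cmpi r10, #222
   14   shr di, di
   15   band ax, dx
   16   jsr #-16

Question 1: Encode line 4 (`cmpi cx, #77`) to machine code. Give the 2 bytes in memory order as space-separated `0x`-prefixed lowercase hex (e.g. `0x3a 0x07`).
4. cmpi fields op=0x4:4|rd=2:4|imm=77:8 → word 424dh → 4d 42

0x4d 0x42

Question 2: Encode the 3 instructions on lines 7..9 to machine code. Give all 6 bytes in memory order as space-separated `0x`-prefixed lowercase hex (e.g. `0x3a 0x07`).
L7: nop op=0xc:4|pad=0:12 ⇒ 0xc000 ⇒ little 00 c0
L8: cpl op=0x0:4|rd=1:4|pad=0:8 ⇒ 0x0100 ⇒ little 00 01
L9: store op=0xb:4|rd=0:4|rs=13:4|pad=0:4 ⇒ 0xb0d0 ⇒ little d0 b0

0x00 0xc0 0x00 0x01 0xd0 0xb0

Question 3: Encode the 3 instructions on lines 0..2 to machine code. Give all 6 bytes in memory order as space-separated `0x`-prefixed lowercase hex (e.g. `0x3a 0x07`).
0. store fields op=0xb:4|rd=8:4|rs=5:4|pad=0:4 → word b850h → 50 b8
1. cmpi fields op=0x4:4|rd=11:4|imm=165:8 → word 4ba5h → a5 4b
2. shr fields op=0xe:4|rd=4:4|rs=13:4|pad=0:4 → word e4d0h → d0 e4

0x50 0xb8 0xa5 0x4b 0xd0 0xe4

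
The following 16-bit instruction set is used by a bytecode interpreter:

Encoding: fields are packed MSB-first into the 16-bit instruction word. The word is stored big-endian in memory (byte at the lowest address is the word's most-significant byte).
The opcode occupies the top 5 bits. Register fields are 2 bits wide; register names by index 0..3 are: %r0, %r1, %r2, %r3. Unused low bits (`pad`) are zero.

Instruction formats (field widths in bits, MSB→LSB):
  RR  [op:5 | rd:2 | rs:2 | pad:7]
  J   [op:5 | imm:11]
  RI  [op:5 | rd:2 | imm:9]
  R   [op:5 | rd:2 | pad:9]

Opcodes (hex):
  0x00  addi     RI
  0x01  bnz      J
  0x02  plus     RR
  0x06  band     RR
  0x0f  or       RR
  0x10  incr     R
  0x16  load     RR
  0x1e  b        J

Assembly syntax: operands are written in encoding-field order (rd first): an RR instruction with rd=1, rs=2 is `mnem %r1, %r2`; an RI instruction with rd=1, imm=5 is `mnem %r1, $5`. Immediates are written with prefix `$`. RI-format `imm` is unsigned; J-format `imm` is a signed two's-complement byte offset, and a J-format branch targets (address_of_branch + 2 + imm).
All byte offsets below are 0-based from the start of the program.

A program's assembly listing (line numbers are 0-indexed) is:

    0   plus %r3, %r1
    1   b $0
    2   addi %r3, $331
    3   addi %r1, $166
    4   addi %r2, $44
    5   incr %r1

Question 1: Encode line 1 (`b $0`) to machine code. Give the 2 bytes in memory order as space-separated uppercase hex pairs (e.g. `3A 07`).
1. b fields op=0x1e:5|imm=0:11 → word f000h → f0 00

F0 00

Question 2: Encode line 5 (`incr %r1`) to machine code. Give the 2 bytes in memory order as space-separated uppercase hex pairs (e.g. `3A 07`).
5. incr fields op=0x10:5|rd=1:2|pad=0:9 → word 8200h → 82 00

82 00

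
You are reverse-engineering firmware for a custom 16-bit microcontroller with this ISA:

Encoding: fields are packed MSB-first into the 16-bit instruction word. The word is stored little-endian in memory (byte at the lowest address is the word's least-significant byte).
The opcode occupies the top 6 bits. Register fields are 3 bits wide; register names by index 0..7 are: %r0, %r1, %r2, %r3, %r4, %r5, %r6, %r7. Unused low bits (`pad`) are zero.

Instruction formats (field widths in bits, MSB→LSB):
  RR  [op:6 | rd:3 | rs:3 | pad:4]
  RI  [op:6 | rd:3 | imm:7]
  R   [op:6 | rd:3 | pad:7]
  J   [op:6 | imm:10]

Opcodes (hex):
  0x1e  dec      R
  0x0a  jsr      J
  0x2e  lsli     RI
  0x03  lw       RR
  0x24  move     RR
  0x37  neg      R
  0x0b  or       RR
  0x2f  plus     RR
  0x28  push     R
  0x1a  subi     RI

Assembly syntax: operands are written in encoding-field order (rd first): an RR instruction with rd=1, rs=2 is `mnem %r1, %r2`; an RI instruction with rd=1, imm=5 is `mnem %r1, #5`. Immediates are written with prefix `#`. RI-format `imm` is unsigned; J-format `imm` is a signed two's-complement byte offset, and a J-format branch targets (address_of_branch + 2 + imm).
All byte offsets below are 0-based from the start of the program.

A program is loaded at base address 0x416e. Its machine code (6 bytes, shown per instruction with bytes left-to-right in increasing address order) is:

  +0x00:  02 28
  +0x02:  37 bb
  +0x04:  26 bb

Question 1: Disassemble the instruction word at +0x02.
off 0x02: read 37 bb as little → 0xbb37
  opcode bits[15:10]=0x2e: lsli/RI
  rd@[9:7]=0x6 ⇒ %r6
  imm@[6:0]=0x37 ⇒ #55

lsli %r6, #55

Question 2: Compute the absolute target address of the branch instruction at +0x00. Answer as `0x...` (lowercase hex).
@+00  little-endian(02 28) = 0x2802
  opcode bits[15:10]=0xa: jsr/J
  imm@[9:0]=0x2 ⇒ #2
  target = base 0x416e + off 0x00 + 2 + imm 2 = 0x4172

0x4172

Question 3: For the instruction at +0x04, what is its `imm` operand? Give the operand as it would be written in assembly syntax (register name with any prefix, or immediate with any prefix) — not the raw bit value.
+0x04: 26 bb ⇒ word 0xbb26 (little)
  top 6b → 0x2e → lsli [RI]
  rd: (w>>7)&0x7=0x6 → %r6
  imm: (w>>0)&0x7f=0x26 → #38

#38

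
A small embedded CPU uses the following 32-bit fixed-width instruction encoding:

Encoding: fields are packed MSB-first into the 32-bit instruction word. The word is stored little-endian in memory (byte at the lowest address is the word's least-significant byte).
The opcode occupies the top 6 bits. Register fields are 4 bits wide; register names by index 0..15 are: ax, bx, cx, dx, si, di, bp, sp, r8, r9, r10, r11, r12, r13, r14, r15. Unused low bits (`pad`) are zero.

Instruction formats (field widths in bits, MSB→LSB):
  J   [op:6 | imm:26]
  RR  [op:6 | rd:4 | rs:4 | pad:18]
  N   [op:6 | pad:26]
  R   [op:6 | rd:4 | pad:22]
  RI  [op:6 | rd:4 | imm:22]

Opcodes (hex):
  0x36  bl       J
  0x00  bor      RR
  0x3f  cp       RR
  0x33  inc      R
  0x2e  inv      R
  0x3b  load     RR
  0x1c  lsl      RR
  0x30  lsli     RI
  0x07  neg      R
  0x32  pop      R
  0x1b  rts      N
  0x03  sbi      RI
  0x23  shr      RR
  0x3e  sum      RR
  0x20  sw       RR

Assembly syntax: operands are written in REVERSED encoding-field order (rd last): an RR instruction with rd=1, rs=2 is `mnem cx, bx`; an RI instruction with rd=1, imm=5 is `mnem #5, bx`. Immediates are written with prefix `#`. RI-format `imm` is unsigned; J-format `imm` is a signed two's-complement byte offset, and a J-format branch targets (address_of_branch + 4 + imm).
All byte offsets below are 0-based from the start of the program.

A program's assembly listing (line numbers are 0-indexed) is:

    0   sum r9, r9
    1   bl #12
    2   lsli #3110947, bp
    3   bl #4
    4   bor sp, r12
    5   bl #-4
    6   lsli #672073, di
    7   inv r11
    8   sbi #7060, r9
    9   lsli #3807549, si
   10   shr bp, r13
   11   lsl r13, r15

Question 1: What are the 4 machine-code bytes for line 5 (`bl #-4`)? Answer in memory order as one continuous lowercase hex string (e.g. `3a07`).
fcffffdb

5. bl fields op=0x36:6|imm=-4:26 → word dbfffffch → fc ff ff db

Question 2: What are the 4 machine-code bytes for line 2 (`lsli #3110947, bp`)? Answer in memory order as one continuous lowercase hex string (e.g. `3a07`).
2378afc1

L2: lsli op=0x30:6|rd=6:4|imm=3110947:22 ⇒ 0xc1af7823 ⇒ little 23 78 af c1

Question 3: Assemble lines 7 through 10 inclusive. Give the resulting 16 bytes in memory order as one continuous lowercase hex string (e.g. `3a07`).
0000c0ba941b400e3d193ac10000588f

line 7 (inv): pack op=0x2e:6|rd=11:4|pad=0:22 = 0xbac00000; little→ 00 00 c0 ba
line 8 (sbi): pack op=0x3:6|rd=9:4|imm=7060:22 = 0x0e401b94; little→ 94 1b 40 0e
line 9 (lsli): pack op=0x30:6|rd=4:4|imm=3807549:22 = 0xc13a193d; little→ 3d 19 3a c1
line 10 (shr): pack op=0x23:6|rd=13:4|rs=6:4|pad=0:18 = 0x8f580000; little→ 00 00 58 8f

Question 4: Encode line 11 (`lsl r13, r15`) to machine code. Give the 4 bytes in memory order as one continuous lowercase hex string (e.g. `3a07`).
0000f473

L11: lsl op=0x1c:6|rd=15:4|rs=13:4|pad=0:18 ⇒ 0x73f40000 ⇒ little 00 00 f4 73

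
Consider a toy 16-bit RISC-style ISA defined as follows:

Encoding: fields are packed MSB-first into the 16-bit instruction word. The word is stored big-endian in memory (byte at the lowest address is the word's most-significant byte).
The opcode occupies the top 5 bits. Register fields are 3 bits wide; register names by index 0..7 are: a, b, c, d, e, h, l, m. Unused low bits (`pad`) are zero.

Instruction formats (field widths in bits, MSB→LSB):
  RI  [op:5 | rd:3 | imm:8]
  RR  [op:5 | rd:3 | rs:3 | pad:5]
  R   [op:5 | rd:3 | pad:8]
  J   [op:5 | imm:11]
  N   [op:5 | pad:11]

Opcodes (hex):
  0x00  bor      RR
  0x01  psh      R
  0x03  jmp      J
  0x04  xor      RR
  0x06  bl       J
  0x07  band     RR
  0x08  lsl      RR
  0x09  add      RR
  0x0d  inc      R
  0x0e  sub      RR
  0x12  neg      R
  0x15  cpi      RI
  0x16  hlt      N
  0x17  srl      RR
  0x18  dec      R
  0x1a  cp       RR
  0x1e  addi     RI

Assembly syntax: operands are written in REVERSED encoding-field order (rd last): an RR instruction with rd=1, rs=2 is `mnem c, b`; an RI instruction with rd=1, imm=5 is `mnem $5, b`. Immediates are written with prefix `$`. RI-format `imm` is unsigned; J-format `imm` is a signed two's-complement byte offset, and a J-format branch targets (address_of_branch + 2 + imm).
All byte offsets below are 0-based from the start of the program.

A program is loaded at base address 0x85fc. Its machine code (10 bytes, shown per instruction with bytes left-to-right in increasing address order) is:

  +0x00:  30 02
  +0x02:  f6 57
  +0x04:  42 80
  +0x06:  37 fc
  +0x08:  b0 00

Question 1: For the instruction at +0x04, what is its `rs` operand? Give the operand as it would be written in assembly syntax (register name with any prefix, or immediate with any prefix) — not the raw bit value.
@+04  big-endian(42 80) = 0x4280
  op=0x4280>>11=0x8 ⇒ lsl (RR)
  rd@[10:8]=0x2 ⇒ c
  rs@[7:5]=0x4 ⇒ e

e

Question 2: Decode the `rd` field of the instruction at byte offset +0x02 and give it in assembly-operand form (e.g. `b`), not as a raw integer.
off 0x02: read f6 57 as big → 0xf657
  opcode bits[15:11]=0x1e: addi/RI
  rd: (w>>8)&0x7=0x6 → l
  imm: (w>>0)&0xff=0x57 → $87

l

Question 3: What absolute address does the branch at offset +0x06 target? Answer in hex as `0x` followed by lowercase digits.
0x8600

+0x06: 37 fc ⇒ word 0x37fc (big)
  opcode bits[15:11]=0x6: bl/J
  imm: (w>>0)&0x7ff=0x7fc (s11→-4) → $-4
  target = base 0x85fc + off 0x06 + 2 + imm -4 = 0x8600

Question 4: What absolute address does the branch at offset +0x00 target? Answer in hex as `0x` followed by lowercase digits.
0x8600

+0x00: 30 02 ⇒ word 0x3002 (big)
  top 5b → 0x6 → bl [J]
  [10:0] imm=2 = $2
  target = base 0x85fc + off 0x00 + 2 + imm 2 = 0x8600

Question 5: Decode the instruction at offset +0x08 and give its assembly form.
hlt

@+08  big-endian(b0 00) = 0xb000
  top 5b → 0x16 → hlt [N]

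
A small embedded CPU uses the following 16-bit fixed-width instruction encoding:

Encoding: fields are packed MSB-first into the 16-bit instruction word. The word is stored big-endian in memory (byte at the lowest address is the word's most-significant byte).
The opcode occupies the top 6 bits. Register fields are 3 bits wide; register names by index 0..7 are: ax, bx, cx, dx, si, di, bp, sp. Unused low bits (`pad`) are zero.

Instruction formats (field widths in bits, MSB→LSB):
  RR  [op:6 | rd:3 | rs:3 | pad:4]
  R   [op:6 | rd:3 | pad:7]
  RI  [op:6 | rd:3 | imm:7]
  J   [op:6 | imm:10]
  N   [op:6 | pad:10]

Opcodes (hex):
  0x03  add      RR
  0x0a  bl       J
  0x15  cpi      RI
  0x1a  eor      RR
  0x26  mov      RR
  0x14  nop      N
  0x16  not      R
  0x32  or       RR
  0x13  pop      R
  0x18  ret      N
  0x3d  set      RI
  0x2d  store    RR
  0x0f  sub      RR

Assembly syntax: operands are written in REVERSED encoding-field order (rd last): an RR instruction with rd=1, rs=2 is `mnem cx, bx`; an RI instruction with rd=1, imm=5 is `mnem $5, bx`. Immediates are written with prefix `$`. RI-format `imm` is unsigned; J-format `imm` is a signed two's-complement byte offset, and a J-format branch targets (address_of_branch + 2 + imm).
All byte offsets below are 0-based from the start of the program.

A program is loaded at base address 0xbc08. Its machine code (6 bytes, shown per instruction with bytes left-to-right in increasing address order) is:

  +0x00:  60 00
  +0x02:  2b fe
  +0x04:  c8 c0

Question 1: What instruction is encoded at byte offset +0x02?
bl $-2

off 0x02: read 2b fe as big → 0x2bfe
  op=0x2bfe>>10=0xa ⇒ bl (J)
  [9:0] imm=1022 (s10→-2) = $-2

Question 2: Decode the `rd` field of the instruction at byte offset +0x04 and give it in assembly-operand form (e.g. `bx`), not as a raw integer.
@+04  big-endian(c8 c0) = 0xc8c0
  opcode bits[15:10]=0x32: or/RR
  rd@[9:7]=0x1 ⇒ bx
  rs@[6:4]=0x4 ⇒ si

bx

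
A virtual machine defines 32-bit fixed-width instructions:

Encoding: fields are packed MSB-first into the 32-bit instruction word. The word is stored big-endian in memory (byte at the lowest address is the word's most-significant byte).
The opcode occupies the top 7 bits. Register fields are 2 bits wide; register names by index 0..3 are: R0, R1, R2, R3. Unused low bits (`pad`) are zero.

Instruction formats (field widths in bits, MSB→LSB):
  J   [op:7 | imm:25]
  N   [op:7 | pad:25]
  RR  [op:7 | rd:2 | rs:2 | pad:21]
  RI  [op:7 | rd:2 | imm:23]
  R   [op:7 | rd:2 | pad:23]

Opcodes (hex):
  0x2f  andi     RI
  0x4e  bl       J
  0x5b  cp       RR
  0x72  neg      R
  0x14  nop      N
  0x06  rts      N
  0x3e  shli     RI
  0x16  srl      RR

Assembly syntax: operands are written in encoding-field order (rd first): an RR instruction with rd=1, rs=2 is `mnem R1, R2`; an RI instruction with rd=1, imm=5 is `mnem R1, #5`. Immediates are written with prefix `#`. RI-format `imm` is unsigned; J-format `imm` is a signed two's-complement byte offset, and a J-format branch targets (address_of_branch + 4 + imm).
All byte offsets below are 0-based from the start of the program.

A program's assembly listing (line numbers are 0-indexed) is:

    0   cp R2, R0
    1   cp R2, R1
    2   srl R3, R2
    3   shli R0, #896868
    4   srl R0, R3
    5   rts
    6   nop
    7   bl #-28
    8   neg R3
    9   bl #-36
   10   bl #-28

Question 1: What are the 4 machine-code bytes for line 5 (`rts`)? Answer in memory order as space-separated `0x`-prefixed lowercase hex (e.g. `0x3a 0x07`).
0x0c 0x00 0x00 0x00

5. rts fields op=0x6:7|pad=0:25 → word 0c000000h → 0c 00 00 00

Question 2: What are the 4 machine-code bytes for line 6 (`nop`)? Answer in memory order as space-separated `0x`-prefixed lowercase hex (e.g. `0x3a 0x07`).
0x28 0x00 0x00 0x00

6. nop fields op=0x14:7|pad=0:25 → word 28000000h → 28 00 00 00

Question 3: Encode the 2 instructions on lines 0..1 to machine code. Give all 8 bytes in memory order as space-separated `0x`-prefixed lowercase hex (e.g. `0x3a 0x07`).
0. cp fields op=0x5b:7|rd=2:2|rs=0:2|pad=0:21 → word b7000000h → b7 00 00 00
1. cp fields op=0x5b:7|rd=2:2|rs=1:2|pad=0:21 → word b7200000h → b7 20 00 00

0xb7 0x00 0x00 0x00 0xb7 0x20 0x00 0x00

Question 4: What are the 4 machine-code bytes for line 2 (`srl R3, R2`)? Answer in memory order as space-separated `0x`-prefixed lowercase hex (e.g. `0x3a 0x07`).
0x2d 0xc0 0x00 0x00

2. srl fields op=0x16:7|rd=3:2|rs=2:2|pad=0:21 → word 2dc00000h → 2d c0 00 00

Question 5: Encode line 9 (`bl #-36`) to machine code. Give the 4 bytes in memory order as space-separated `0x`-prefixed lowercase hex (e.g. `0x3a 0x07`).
line 9 (bl): pack op=0x4e:7|imm=-36:25 = 0x9dffffdc; big→ 9d ff ff dc

0x9d 0xff 0xff 0xdc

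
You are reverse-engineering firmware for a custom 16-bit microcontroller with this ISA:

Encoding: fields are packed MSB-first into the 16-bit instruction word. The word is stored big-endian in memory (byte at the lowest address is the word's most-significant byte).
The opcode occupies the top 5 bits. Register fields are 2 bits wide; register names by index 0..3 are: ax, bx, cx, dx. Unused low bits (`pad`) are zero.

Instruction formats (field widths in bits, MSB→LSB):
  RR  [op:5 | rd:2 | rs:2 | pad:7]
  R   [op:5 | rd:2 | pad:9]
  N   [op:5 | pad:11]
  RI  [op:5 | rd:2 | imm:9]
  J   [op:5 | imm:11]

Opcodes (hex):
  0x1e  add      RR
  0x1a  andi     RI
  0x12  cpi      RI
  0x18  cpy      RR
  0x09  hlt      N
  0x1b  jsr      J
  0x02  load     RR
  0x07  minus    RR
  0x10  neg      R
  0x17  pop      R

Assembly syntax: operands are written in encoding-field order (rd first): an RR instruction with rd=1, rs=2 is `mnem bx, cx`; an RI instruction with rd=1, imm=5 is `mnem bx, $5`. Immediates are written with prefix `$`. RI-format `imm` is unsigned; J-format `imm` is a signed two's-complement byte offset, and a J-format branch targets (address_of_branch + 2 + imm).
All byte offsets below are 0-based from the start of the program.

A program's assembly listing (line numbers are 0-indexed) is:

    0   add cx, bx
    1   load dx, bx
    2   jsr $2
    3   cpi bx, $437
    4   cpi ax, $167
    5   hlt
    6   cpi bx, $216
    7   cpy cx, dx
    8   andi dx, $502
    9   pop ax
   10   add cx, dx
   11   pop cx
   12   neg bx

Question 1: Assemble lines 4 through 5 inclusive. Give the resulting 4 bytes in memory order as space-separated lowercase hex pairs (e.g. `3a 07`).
line 4 (cpi): pack op=0x12:5|rd=0:2|imm=167:9 = 0x90a7; big→ 90 a7
line 5 (hlt): pack op=0x9:5|pad=0:11 = 0x4800; big→ 48 00

90 a7 48 00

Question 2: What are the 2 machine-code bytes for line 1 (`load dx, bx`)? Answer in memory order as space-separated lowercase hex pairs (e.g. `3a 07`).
16 80

1. load fields op=0x2:5|rd=3:2|rs=1:2|pad=0:7 → word 1680h → 16 80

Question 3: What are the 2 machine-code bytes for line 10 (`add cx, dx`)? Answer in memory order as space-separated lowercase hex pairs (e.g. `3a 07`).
10. add fields op=0x1e:5|rd=2:2|rs=3:2|pad=0:7 → word f580h → f5 80

f5 80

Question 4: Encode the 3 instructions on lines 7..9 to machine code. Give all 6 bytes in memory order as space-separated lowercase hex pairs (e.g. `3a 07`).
c5 80 d7 f6 b8 00

L7: cpy op=0x18:5|rd=2:2|rs=3:2|pad=0:7 ⇒ 0xc580 ⇒ big c5 80
L8: andi op=0x1a:5|rd=3:2|imm=502:9 ⇒ 0xd7f6 ⇒ big d7 f6
L9: pop op=0x17:5|rd=0:2|pad=0:9 ⇒ 0xb800 ⇒ big b8 00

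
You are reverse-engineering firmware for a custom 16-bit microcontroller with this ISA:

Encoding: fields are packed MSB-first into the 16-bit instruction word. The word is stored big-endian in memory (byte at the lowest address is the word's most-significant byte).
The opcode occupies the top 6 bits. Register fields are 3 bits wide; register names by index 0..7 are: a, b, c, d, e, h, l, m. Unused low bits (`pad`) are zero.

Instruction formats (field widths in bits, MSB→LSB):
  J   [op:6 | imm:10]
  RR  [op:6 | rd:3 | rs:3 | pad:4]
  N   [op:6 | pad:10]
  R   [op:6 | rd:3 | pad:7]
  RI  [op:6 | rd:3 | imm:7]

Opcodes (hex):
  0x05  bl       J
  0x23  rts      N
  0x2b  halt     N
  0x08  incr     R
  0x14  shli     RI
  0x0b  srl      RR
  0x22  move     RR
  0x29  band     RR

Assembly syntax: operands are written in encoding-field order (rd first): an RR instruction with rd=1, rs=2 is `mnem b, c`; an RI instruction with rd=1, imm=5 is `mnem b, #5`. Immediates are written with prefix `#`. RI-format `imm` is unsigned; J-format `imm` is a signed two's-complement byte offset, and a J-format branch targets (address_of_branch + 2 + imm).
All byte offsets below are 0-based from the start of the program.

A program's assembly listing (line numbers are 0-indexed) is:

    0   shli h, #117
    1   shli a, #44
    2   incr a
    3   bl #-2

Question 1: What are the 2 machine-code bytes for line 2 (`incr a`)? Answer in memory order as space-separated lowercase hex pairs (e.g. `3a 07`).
20 00

line 2 (incr): pack op=0x8:6|rd=0:3|pad=0:7 = 0x2000; big→ 20 00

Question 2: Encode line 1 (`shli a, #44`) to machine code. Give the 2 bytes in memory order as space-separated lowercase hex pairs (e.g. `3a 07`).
line 1 (shli): pack op=0x14:6|rd=0:3|imm=44:7 = 0x502c; big→ 50 2c

50 2c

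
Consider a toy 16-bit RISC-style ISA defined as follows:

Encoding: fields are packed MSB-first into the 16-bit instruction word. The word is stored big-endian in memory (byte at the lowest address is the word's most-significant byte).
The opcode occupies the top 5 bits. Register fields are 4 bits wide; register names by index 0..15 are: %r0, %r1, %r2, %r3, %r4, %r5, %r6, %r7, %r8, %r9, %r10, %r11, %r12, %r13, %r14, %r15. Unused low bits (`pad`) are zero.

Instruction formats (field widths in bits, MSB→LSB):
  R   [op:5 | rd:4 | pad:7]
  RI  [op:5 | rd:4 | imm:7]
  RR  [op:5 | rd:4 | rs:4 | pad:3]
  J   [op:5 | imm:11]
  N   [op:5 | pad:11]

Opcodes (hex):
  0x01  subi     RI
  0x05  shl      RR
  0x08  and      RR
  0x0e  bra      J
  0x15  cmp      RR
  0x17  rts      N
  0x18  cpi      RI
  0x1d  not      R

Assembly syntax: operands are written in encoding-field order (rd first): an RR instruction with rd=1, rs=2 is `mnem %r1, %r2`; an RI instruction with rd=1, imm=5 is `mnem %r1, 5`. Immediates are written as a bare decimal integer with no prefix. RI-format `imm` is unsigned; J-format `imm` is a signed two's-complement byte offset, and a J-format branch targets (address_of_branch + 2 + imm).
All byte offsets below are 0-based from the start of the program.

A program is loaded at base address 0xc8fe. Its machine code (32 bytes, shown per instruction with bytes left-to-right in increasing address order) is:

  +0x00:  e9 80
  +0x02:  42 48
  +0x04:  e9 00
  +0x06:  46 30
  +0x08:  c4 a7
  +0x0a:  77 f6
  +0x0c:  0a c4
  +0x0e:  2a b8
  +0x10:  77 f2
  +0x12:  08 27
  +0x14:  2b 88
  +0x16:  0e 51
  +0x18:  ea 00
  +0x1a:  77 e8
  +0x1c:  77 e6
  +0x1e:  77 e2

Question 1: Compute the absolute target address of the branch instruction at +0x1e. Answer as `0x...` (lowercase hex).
0xc900

@+1e  big-endian(77 e2) = 0x77e2
  op=0x77e2>>11=0xe ⇒ bra (J)
  imm: (w>>0)&0x7ff=0x7e2 (s11→-30) → -30
  target = base 0xc8fe + off 0x1e + 2 + imm -30 = 0xc900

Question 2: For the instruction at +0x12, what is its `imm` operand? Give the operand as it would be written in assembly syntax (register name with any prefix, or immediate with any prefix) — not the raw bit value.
[12] 08 27 → 0x0827
  top 5b → 0x1 → subi [RI]
  rd: (w>>7)&0xf=0x0 → %r0
  imm: (w>>0)&0x7f=0x27 → 39

39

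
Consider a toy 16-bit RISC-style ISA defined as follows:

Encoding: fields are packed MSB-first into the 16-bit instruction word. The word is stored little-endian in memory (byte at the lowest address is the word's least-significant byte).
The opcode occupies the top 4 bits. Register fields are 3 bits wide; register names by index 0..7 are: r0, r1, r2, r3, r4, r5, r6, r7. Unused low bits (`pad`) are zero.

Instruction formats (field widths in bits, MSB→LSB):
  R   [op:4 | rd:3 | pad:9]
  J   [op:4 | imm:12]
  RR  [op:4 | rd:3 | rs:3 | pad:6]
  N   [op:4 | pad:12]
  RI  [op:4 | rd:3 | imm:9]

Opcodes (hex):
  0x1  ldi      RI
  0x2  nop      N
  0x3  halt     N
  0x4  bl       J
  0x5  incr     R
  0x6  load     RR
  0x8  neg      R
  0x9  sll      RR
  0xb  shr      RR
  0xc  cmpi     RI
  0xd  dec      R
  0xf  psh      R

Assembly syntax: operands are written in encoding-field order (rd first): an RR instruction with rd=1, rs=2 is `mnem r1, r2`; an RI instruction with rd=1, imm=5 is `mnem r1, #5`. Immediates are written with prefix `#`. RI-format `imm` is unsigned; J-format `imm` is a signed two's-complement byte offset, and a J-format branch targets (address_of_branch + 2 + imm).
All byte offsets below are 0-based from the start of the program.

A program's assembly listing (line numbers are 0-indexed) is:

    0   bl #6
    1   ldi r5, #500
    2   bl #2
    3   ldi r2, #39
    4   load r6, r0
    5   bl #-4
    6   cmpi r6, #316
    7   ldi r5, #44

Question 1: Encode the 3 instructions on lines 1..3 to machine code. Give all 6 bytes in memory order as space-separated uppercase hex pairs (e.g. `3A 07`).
F4 1B 02 40 27 14

line 1 (ldi): pack op=0x1:4|rd=5:3|imm=500:9 = 0x1bf4; little→ f4 1b
line 2 (bl): pack op=0x4:4|imm=2:12 = 0x4002; little→ 02 40
line 3 (ldi): pack op=0x1:4|rd=2:3|imm=39:9 = 0x1427; little→ 27 14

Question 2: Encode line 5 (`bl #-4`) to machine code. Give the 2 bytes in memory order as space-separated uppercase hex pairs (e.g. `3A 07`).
5. bl fields op=0x4:4|imm=-4:12 → word 4ffch → fc 4f

FC 4F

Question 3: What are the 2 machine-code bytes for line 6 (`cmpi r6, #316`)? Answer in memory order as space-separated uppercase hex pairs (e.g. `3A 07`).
L6: cmpi op=0xc:4|rd=6:3|imm=316:9 ⇒ 0xcd3c ⇒ little 3c cd

3C CD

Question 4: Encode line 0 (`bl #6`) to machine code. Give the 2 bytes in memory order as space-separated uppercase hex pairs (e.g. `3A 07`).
06 40

line 0 (bl): pack op=0x4:4|imm=6:12 = 0x4006; little→ 06 40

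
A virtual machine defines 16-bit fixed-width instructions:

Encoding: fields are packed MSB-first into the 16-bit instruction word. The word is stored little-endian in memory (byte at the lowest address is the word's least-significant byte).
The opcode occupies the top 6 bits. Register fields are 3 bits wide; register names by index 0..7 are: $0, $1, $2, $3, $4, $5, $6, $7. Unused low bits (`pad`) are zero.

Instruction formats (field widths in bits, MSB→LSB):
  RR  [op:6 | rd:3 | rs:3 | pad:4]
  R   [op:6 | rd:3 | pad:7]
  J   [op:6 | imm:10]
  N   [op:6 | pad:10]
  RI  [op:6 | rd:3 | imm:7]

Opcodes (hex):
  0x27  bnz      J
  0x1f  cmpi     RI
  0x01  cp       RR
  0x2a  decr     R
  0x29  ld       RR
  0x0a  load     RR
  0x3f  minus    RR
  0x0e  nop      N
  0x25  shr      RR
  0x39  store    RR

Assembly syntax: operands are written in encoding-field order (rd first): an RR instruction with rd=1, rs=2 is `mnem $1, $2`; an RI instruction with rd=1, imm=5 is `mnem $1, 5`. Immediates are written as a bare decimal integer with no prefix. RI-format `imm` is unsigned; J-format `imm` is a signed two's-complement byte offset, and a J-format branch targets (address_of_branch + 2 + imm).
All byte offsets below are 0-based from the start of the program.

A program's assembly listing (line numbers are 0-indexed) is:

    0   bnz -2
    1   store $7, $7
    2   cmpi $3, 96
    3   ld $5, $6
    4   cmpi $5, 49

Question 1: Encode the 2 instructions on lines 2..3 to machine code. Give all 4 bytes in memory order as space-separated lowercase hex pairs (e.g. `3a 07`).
L2: cmpi op=0x1f:6|rd=3:3|imm=96:7 ⇒ 0x7de0 ⇒ little e0 7d
L3: ld op=0x29:6|rd=5:3|rs=6:3|pad=0:4 ⇒ 0xa6e0 ⇒ little e0 a6

e0 7d e0 a6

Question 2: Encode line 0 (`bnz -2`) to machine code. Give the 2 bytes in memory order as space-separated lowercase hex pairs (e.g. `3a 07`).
fe 9f

L0: bnz op=0x27:6|imm=-2:10 ⇒ 0x9ffe ⇒ little fe 9f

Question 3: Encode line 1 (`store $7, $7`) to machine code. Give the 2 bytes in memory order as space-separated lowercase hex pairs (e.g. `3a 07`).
f0 e7

1. store fields op=0x39:6|rd=7:3|rs=7:3|pad=0:4 → word e7f0h → f0 e7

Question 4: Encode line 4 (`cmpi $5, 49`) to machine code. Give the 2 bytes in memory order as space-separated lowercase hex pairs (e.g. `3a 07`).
b1 7e

L4: cmpi op=0x1f:6|rd=5:3|imm=49:7 ⇒ 0x7eb1 ⇒ little b1 7e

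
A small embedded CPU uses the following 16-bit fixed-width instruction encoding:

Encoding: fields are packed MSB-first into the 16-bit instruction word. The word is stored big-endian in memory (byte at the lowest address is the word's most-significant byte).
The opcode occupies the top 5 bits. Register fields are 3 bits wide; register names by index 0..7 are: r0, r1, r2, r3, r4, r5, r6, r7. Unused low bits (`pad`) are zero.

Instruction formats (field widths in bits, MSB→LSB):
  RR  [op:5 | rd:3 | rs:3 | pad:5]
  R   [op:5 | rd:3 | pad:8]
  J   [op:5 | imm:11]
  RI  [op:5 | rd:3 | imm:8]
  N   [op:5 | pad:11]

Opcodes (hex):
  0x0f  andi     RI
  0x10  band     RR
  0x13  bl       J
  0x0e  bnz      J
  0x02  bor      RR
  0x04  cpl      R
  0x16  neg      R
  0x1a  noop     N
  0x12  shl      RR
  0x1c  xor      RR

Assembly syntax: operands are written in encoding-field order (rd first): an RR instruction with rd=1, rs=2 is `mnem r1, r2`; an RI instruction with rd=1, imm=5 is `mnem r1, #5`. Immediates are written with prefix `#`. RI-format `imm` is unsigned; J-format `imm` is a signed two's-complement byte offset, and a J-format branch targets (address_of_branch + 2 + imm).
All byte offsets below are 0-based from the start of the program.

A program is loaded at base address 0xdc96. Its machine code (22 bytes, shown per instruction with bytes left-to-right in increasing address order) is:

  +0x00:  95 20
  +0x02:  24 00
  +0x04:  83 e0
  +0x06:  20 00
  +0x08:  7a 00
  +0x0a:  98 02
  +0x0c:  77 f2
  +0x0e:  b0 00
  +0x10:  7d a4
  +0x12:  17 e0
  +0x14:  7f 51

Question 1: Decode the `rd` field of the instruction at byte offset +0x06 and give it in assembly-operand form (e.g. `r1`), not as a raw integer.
r0

off 0x06: read 20 00 as big → 0x2000
  op=0x2000>>11=0x4 ⇒ cpl (R)
  rd@[10:8]=0x0 ⇒ r0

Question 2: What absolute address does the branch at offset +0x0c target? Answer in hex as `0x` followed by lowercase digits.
0xdc96

[0c] 77 f2 → 0x77f2
  opcode bits[15:11]=0xe: bnz/J
  imm: (w>>0)&0x7ff=0x7f2 (s11→-14) → #-14
  target = base 0xdc96 + off 0x0c + 2 + imm -14 = 0xdc96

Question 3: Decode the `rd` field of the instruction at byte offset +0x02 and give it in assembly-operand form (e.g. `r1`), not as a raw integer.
@+02  big-endian(24 00) = 0x2400
  opcode bits[15:11]=0x4: cpl/R
  rd@[10:8]=0x4 ⇒ r4

r4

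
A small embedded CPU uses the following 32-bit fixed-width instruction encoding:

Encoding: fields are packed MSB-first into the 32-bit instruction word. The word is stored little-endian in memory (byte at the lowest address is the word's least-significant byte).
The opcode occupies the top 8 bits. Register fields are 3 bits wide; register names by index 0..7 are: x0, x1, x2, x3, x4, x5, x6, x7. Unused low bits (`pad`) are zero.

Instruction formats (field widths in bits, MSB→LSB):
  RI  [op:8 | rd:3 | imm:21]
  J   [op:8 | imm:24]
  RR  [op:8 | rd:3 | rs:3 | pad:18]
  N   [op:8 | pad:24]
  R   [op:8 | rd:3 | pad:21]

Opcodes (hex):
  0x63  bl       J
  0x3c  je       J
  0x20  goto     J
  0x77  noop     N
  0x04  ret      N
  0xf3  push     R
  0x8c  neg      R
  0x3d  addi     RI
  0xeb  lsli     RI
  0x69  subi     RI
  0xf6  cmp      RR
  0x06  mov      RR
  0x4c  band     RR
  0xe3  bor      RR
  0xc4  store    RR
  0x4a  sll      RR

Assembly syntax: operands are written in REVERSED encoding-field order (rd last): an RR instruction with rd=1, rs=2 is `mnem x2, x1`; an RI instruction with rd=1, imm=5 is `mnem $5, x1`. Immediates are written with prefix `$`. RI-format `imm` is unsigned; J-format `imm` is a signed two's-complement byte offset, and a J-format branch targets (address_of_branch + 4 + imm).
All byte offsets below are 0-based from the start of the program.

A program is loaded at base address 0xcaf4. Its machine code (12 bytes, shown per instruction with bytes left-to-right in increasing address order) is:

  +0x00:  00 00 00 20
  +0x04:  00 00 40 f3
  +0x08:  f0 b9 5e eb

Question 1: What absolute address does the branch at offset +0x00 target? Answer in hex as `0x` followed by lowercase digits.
[00] 00 00 00 20 → 0x20000000
  opcode bits[31:24]=0x20: goto/J
  [23:0] imm=0 = $0
  target = base 0xcaf4 + off 0x00 + 4 + imm 0 = 0xcaf8

0xcaf8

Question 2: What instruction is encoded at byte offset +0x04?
+0x04: 00 00 40 f3 ⇒ word 0xf3400000 (little)
  top 8b → 0xf3 → push [R]
  [23:21] rd=2 = x2

push x2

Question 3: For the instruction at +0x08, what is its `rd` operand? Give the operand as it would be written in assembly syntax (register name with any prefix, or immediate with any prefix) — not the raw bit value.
[08] f0 b9 5e eb → 0xeb5eb9f0
  opcode bits[31:24]=0xeb: lsli/RI
  [23:21] rd=2 = x2
  [20:0] imm=2013680 = $2013680

x2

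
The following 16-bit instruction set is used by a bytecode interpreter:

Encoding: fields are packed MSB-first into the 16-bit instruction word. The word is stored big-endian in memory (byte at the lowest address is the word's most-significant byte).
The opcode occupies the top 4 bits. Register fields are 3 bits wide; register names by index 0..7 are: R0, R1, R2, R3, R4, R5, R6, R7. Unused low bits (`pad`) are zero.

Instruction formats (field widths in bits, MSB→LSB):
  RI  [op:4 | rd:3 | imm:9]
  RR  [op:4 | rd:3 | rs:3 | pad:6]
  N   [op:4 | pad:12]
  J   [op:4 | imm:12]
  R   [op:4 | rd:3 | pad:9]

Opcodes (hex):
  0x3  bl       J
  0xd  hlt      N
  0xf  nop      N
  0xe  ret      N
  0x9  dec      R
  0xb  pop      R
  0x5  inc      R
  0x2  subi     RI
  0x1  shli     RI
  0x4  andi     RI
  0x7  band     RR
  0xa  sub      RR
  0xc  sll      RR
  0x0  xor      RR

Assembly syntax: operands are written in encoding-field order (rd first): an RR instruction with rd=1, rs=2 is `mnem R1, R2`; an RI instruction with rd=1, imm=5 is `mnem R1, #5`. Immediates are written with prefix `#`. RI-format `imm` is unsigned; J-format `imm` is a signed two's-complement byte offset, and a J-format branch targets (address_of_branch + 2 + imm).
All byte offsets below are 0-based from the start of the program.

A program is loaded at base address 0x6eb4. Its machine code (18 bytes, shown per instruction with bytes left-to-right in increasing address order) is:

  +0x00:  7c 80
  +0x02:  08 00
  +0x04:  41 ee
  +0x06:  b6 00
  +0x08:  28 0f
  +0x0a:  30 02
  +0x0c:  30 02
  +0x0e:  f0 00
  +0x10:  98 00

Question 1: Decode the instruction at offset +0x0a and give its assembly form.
@+0a  big-endian(30 02) = 0x3002
  op=0x3002>>12=0x3 ⇒ bl (J)
  [11:0] imm=2 = #2

bl #2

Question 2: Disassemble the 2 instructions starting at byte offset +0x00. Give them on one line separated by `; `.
band R6, R2; xor R4, R0

off 0x00: read 7c 80 as big → 0x7c80
  top 4b → 0x7 → band [RR]
  rd: (w>>9)&0x7=0x6 → R6
  rs: (w>>6)&0x7=0x2 → R2
off 0x02: read 08 00 as big → 0x0800
  top 4b → 0x0 → xor [RR]
  rd: (w>>9)&0x7=0x4 → R4
  rs: (w>>6)&0x7=0x0 → R0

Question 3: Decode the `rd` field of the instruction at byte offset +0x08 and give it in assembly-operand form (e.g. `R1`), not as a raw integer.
R4

[08] 28 0f → 0x280f
  opcode bits[15:12]=0x2: subi/RI
  rd: (w>>9)&0x7=0x4 → R4
  imm: (w>>0)&0x1ff=0xf → #15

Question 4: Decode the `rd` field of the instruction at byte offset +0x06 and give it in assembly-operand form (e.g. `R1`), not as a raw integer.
@+06  big-endian(b6 00) = 0xb600
  opcode bits[15:12]=0xb: pop/R
  [11:9] rd=3 = R3

R3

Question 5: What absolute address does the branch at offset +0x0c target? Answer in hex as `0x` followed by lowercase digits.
0x6ec4

@+0c  big-endian(30 02) = 0x3002
  op=0x3002>>12=0x3 ⇒ bl (J)
  imm@[11:0]=0x2 ⇒ #2
  target = base 0x6eb4 + off 0x0c + 2 + imm 2 = 0x6ec4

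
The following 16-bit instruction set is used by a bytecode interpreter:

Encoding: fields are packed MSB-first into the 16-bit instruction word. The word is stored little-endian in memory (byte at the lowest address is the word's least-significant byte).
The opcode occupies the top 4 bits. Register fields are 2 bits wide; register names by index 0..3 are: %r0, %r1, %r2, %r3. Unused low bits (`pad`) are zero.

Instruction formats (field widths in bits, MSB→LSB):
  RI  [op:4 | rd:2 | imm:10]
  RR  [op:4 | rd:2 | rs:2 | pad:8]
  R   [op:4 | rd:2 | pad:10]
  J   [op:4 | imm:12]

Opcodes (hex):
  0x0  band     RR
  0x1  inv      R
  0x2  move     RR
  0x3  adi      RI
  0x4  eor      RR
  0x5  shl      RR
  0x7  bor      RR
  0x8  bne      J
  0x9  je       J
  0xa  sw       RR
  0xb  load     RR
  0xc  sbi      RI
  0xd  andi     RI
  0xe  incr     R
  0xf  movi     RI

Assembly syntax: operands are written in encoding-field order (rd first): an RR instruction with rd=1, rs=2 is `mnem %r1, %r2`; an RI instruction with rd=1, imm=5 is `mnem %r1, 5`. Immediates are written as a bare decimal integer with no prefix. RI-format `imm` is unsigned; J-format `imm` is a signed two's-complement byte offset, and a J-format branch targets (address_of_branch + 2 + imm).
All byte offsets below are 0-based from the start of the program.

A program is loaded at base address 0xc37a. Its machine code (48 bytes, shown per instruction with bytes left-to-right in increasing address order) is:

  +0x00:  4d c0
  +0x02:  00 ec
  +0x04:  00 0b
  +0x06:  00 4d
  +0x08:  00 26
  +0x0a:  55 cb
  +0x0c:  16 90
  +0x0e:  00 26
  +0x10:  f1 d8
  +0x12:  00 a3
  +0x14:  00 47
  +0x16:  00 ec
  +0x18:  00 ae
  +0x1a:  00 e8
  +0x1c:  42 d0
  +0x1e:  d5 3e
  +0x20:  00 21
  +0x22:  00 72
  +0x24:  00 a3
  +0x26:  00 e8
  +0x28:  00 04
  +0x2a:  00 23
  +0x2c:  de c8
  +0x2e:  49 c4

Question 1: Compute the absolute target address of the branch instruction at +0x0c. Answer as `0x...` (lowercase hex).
@+0c  little-endian(16 90) = 0x9016
  op=0x9016>>12=0x9 ⇒ je (J)
  imm: (w>>0)&0xfff=0x16 → 22
  target = base 0xc37a + off 0x0c + 2 + imm 22 = 0xc39e

0xc39e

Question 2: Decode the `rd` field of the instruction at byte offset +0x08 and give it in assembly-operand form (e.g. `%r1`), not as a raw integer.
@+08  little-endian(00 26) = 0x2600
  top 4b → 0x2 → move [RR]
  rd: (w>>10)&0x3=0x1 → %r1
  rs: (w>>8)&0x3=0x2 → %r2

%r1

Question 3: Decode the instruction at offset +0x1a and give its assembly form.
incr %r2

off 0x1a: read 00 e8 as little → 0xe800
  top 4b → 0xe → incr [R]
  rd@[11:10]=0x2 ⇒ %r2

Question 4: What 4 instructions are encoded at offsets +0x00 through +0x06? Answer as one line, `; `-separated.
sbi %r0, 77; incr %r3; band %r2, %r3; eor %r3, %r1

off 0x00: read 4d c0 as little → 0xc04d
  opcode bits[15:12]=0xc: sbi/RI
  rd@[11:10]=0x0 ⇒ %r0
  imm@[9:0]=0x4d ⇒ 77
off 0x02: read 00 ec as little → 0xec00
  opcode bits[15:12]=0xe: incr/R
  rd@[11:10]=0x3 ⇒ %r3
off 0x04: read 00 0b as little → 0x0b00
  opcode bits[15:12]=0x0: band/RR
  rd@[11:10]=0x2 ⇒ %r2
  rs@[9:8]=0x3 ⇒ %r3
off 0x06: read 00 4d as little → 0x4d00
  opcode bits[15:12]=0x4: eor/RR
  rd@[11:10]=0x3 ⇒ %r3
  rs@[9:8]=0x1 ⇒ %r1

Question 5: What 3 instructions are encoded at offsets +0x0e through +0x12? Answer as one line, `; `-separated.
move %r1, %r2; andi %r2, 241; sw %r0, %r3

@+0e  little-endian(00 26) = 0x2600
  top 4b → 0x2 → move [RR]
  rd: (w>>10)&0x3=0x1 → %r1
  rs: (w>>8)&0x3=0x2 → %r2
@+10  little-endian(f1 d8) = 0xd8f1
  top 4b → 0xd → andi [RI]
  rd: (w>>10)&0x3=0x2 → %r2
  imm: (w>>0)&0x3ff=0xf1 → 241
@+12  little-endian(00 a3) = 0xa300
  top 4b → 0xa → sw [RR]
  rd: (w>>10)&0x3=0x0 → %r0
  rs: (w>>8)&0x3=0x3 → %r3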